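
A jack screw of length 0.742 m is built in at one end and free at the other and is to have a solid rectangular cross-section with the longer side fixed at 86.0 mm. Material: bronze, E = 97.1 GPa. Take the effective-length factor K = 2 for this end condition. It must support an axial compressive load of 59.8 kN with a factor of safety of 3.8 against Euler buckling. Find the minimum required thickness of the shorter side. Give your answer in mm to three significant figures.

Required P_cr = n·P = 3.8 × 59.8 = 227.2 kN
L_e = K·L = 2 × 0.742 = 1.484 m
Required I = P_cr·L_e²/(π²E) = 2.272×10^5 × 1.484² / (π² × 9.71×10^10) = 5.222×10^-7 m⁴
I_req = 5.222×10^5 mm⁴
Rectangle, weak axis: I_min = h·b³/12 with h = 86.0 mm fixed  ⇒  b = (12I/h)^(1/3) = 41.8 mm

b ≈ 41.8 mm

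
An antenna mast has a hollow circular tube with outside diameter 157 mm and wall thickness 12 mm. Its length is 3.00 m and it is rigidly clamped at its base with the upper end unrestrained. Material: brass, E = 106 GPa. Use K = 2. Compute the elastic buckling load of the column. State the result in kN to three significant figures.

Inner diameter d_i = 157 − 2×12 = 133.0 mm
I = π(d_o⁴ − d_i⁴)/64 = π(157⁴ − 133.0⁴)/64 = 1.446×10^7 mm⁴
I = 1.446×10^7 mm⁴ = 1.446×10^-5 m⁴
Effective length L_e = K·L = 2 × 3.00 = 6.000 m
P_cr = π²EI / L_e² = π² × 106×10⁹ × 1.446×10^-5 / 6.000² = 4.204×10^5 N

P_cr ≈ 420 kN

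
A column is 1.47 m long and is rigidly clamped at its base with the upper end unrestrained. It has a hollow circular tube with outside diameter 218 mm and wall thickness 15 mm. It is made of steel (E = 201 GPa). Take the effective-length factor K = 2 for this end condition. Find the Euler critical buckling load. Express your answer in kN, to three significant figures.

P_cr ≈ 11400 kN

Inner diameter d_i = 218 − 2×15 = 188.0 mm
I = π(d_o⁴ − d_i⁴)/64 = π(218⁴ − 188.0⁴)/64 = 4.955×10^7 mm⁴
I = 4.955×10^7 mm⁴ = 4.955×10^-5 m⁴
Effective length L_e = K·L = 2 × 1.47 = 2.940 m
P_cr = π²EI / L_e² = π² × 201×10⁹ × 4.955×10^-5 / 2.940² = 1.137×10^7 N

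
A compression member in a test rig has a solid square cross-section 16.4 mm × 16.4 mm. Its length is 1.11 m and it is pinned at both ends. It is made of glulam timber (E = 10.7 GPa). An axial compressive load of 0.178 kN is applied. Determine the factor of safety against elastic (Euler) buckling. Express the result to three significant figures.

n ≈ 2.90

I = a⁴/12 = 16.4⁴/12 = 6.028×10^3 mm⁴
I = 6.028×10^3 mm⁴ = 6.028×10^-9 m⁴
Effective length L_e = K·L = 1 × 1.11 = 1.110 m
P_cr = π²EI / L_e² = π² × 10.7×10⁹ × 6.028×10^-9 / 1.110² = 516.7 N
Factor of safety n = P_cr / P = 0.51669 / 0.178 = 2.90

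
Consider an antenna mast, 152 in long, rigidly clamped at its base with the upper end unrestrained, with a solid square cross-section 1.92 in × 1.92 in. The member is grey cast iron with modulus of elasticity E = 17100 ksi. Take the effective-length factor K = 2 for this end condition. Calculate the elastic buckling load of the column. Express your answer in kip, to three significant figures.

P_cr ≈ 2.07 kip

I = a⁴/12 = 1.92⁴/12 = 1.132 in⁴
Effective length L_e = K·L = 2 × 152 = 304.0 in
P_cr = π²EI / L_e² = π² × 17100×10³ × 1.132 / 304.0² = 2.068×10^3 lb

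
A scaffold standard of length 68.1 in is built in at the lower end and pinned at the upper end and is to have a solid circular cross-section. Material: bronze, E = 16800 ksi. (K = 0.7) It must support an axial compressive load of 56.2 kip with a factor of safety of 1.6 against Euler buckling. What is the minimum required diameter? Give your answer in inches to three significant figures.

Required P_cr = n·P = 1.6 × 56.2 = 89.92 kip
L_e = K·L = 0.7 × 68.1 = 47.67 in
Required I = P_cr·L_e²/(π²E) = 8.992×10^4 × 47.67² / (π² × 1.68×10^7) = 1.232 in⁴
Solid circle: I = πd⁴/64  ⇒  d = (64I/π)^(1/4) = (64×1.232/π)^(1/4) = 2.24 in

d ≈ 2.24 in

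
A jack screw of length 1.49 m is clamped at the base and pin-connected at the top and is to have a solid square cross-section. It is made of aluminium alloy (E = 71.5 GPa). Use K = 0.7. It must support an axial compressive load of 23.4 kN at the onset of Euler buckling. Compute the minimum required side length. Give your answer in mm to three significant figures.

L_e = K·L = 0.7 × 1.49 = 1.043 m
Required I = P_cr·L_e²/(π²E) = 2.340×10^4 × 1.043² / (π² × 7.15×10^10) = 3.607×10^-8 m⁴
I_req = 3.607×10^4 mm⁴
Solid square: I = a⁴/12  ⇒  a = (12I)^(1/4) = (12×3.607×10^4)^(1/4) = 25.7 mm

a ≈ 25.7 mm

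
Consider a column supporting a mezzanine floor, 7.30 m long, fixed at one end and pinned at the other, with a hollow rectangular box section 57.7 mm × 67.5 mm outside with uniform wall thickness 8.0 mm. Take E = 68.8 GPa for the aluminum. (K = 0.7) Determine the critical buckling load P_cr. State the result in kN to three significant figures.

Inner dimensions: h_i = 67.5 − 2×8.0 = 51.50 mm, b_i = 57.7 − 2×8.0 = 41.70 mm
Weak-axis I_min = (h_o·b_o³ − h_i·b_i³)/12 with b_o = 57.7, b_i = 41.70 mm (shorter outer/inner sides).
I_min = (67.5×57.7³ − 51.50×41.70³)/12 = 7.694×10^5 mm⁴
I = 7.694×10^5 mm⁴ = 7.694×10^-7 m⁴
Effective length L_e = K·L = 0.7 × 7.30 = 5.110 m
P_cr = π²EI / L_e² = π² × 68.8×10⁹ × 7.694×10^-7 / 5.110² = 2.001×10^4 N

P_cr ≈ 20.0 kN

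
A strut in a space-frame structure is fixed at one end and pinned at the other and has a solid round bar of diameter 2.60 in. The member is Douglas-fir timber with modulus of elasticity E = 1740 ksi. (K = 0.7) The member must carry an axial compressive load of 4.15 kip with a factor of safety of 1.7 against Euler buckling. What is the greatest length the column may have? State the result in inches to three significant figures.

L_max ≈ 106 in

I = πd⁴/64 = π×2.60⁴/64 = 2.243 in⁴
Required critical load P_cr = n·P = 1.7 × 4.15 = 7.055 kip = 7.055×10^3 lb
From P_cr = π²EI/(K·L)²:  L = (1/K)·√(π²EI/P_cr) = (1/0.7)·√(π²×1.74×10^6×2.243/7.055×10^3)
L = 106 in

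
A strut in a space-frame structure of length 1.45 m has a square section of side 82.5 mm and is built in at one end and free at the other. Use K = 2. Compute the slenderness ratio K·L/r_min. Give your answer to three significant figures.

λ ≈ 122

I = a⁴/12 = 82.5⁴/12 = 3.860×10^6 mm⁴
A = 6.806×10^3 mm²;  r_min = √(I/A) = √(3.860×10^6/6.806×10^3) = 23.82 mm
L_e = K·L = 2 × 1.45 m = 2.900 m = 2900.0 mm
λ = L_e / r_min = 2900.0 / 23.82 = 122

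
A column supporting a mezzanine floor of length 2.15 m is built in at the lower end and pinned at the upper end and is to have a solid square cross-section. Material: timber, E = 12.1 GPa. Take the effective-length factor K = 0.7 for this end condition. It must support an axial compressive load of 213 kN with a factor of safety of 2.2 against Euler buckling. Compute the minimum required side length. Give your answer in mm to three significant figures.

a ≈ 102 mm

Required P_cr = n·P = 2.2 × 213 = 468.6 kN
L_e = K·L = 0.7 × 2.15 = 1.505 m
Required I = P_cr·L_e²/(π²E) = 4.686×10^5 × 1.505² / (π² × 1.21×10^10) = 8.888×10^-6 m⁴
I_req = 8.888×10^6 mm⁴
Solid square: I = a⁴/12  ⇒  a = (12I)^(1/4) = (12×8.888×10^6)^(1/4) = 102 mm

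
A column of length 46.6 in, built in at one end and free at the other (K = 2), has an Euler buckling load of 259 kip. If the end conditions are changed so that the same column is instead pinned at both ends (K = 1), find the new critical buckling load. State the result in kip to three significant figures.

P_cr ≈ 1040 kip

P_cr ∝ 1/K², so P_cr,new = P_cr,old × (K_old/K_new)² = 259 × (2/1)²
= 259 × 4.000 = 1040 kip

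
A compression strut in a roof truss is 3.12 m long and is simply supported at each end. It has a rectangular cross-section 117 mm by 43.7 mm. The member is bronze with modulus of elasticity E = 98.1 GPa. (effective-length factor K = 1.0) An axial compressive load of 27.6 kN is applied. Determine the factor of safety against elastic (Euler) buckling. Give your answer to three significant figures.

Buckling occurs about the weak axis: I_min = h·b³/12 with b = 43.7 mm (the shorter side).
I_min = 117×43.7³/12 = 8.137×10^5 mm⁴
I = 8.137×10^5 mm⁴ = 8.137×10^-7 m⁴
Effective length L_e = K·L = 1 × 3.12 = 3.120 m
P_cr = π²EI / L_e² = π² × 98.1×10⁹ × 8.137×10^-7 / 3.120² = 8.093×10^4 N
Factor of safety n = P_cr / P = 80.930 / 27.6 = 2.93

n ≈ 2.93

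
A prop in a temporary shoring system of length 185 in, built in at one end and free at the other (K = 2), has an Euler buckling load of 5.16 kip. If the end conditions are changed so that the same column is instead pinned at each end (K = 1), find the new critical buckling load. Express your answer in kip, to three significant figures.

P_cr ≈ 20.6 kip

P_cr ∝ 1/K², so P_cr,new = P_cr,old × (K_old/K_new)² = 5.16 × (2/1)²
= 5.16 × 4.000 = 20.6 kip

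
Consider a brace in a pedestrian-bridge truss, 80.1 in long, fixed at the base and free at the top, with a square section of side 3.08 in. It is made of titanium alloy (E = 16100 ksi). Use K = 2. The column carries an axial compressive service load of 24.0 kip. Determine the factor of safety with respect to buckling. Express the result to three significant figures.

n ≈ 1.93

I = a⁴/12 = 3.08⁴/12 = 7.499 in⁴
Effective length L_e = K·L = 2 × 80.1 = 160.2 in
P_cr = π²EI / L_e² = π² × 16100×10³ × 7.499 / 160.2² = 4.643×10^4 lb
Factor of safety n = P_cr / P = 46.433 / 24.0 = 1.93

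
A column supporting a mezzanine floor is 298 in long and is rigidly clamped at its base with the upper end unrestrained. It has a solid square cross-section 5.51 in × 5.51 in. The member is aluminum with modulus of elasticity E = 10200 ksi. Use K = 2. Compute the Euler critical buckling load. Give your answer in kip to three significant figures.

P_cr ≈ 21.8 kip

I = a⁴/12 = 5.51⁴/12 = 76.81 in⁴
Effective length L_e = K·L = 2 × 298 = 596.0 in
P_cr = π²EI / L_e² = π² × 10200×10³ × 76.81 / 596.0² = 2.177×10^4 lb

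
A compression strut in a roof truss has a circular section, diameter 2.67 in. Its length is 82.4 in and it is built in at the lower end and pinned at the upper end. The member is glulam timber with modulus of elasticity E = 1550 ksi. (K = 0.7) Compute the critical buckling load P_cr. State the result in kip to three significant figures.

P_cr ≈ 11.5 kip

I = πd⁴/64 = π×2.67⁴/64 = 2.495 in⁴
Effective length L_e = K·L = 0.7 × 82.4 = 57.68 in
P_cr = π²EI / L_e² = π² × 1550×10³ × 2.495 / 57.68² = 1.147×10^4 lb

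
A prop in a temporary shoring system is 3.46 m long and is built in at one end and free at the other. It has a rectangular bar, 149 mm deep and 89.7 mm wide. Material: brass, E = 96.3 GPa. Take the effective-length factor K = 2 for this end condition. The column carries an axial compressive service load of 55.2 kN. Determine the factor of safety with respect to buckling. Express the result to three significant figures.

n ≈ 3.22

Buckling occurs about the weak axis: I_min = h·b³/12 with b = 89.7 mm (the shorter side).
I_min = 149×89.7³/12 = 8.962×10^6 mm⁴
I = 8.962×10^6 mm⁴ = 8.962×10^-6 m⁴
Effective length L_e = K·L = 2 × 3.46 = 6.920 m
P_cr = π²EI / L_e² = π² × 96.3×10⁹ × 8.962×10^-6 / 6.920² = 1.779×10^5 N
Factor of safety n = P_cr / P = 177.87 / 55.2 = 3.22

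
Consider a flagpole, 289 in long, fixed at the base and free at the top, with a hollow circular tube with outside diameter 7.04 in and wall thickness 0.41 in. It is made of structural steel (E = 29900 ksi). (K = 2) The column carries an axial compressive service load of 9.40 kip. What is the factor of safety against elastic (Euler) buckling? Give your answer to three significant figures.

Inner diameter d_i = 7.04 − 2×0.41 = 6.220 in
I = π(d_o⁴ − d_i⁴)/64 = π(7.04⁴ − 6.220⁴)/64 = 47.10 in⁴
Effective length L_e = K·L = 2 × 289 = 578.0 in
P_cr = π²EI / L_e² = π² × 29900×10³ × 47.10 / 578.0² = 4.161×10^4 lb
Factor of safety n = P_cr / P = 41.606 / 9.40 = 4.43

n ≈ 4.43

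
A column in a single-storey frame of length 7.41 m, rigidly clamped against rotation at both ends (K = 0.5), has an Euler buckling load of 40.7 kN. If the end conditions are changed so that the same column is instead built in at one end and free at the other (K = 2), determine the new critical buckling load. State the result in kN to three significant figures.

P_cr ≈ 2.54 kN

P_cr ∝ 1/K², so P_cr,new = P_cr,old × (K_old/K_new)² = 40.7 × (0.5/2)²
= 40.7 × 0.06250 = 2.54 kN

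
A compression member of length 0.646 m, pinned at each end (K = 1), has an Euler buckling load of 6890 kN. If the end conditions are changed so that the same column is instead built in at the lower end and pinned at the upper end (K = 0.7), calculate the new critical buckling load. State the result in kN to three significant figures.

P_cr ∝ 1/K², so P_cr,new = P_cr,old × (K_old/K_new)² = 6890 × (1/0.7)²
= 6890 × 2.041 = 14100 kN

P_cr ≈ 14100 kN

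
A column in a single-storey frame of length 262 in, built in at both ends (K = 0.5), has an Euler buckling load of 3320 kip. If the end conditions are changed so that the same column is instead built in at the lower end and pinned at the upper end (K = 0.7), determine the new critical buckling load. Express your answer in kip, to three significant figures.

P_cr ≈ 1690 kip

P_cr ∝ 1/K², so P_cr,new = P_cr,old × (K_old/K_new)² = 3320 × (0.5/0.7)²
= 3320 × 0.5102 = 1690 kip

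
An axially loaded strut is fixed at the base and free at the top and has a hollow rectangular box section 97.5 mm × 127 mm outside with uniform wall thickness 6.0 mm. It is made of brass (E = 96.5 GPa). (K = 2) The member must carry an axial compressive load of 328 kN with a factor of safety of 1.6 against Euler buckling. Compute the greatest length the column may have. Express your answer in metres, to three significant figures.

L_max ≈ 1.32 m

Inner dimensions: h_i = 127 − 2×6.0 = 115.0 mm, b_i = 97.5 − 2×6.0 = 85.50 mm
Weak-axis I_min = (h_o·b_o³ − h_i·b_i³)/12 with b_o = 97.5, b_i = 85.50 mm (shorter outer/inner sides).
I_min = (127×97.5³ − 115.0×85.50³)/12 = 3.819×10^6 mm⁴
I = 3.819×10^-6 m⁴
Required critical load P_cr = n·P = 1.6 × 328 = 524.8 kN = 5.248×10^5 N
From P_cr = π²EI/(K·L)²:  L = (1/K)·√(π²EI/P_cr) = (1/2)·√(π²×9.65×10^10×3.819×10^-6/5.248×10^5)
L = 1.32 m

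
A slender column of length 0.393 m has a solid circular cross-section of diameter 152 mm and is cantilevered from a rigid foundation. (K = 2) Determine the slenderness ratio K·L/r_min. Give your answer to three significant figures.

For a solid circle r = d/4 = 152/4 = 38.00 mm
L_e = K·L = 2 × 0.393 m = 0.7860 m = 786.00 mm
λ = L_e / r_min = 786.00 / 38.00 = 20.7

λ ≈ 20.7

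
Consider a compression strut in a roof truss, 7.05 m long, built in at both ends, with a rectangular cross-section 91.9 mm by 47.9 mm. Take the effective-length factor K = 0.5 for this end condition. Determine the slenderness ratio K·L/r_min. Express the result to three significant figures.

For a rectangle r_min = b/√12 = 47.9/√12 = 13.83 mm
L_e = K·L = 0.5 × 7.05 m = 3.525 m = 3525.0 mm
λ = L_e / r_min = 3525.0 / 13.83 = 255

λ ≈ 255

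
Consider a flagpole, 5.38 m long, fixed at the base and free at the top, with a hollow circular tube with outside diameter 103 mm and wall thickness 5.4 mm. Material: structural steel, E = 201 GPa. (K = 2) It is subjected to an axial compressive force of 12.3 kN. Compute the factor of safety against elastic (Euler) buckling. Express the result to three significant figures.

Inner diameter d_i = 103 − 2×5.4 = 92.20 mm
I = π(d_o⁴ − d_i⁴)/64 = π(103⁴ − 92.20⁴)/64 = 1.978×10^6 mm⁴
I = 1.978×10^6 mm⁴ = 1.978×10^-6 m⁴
Effective length L_e = K·L = 2 × 5.38 = 10.76 m
P_cr = π²EI / L_e² = π² × 201×10⁹ × 1.978×10^-6 / 10.76² = 3.388×10^4 N
Factor of safety n = P_cr / P = 33.885 / 12.3 = 2.75

n ≈ 2.75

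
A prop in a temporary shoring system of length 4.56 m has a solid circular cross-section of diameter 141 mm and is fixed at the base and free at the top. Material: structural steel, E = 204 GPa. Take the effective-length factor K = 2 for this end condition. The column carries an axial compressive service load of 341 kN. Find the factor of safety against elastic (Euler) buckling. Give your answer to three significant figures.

I = πd⁴/64 = π×141⁴/64 = 1.940×10^7 mm⁴
I = 1.940×10^7 mm⁴ = 1.940×10^-5 m⁴
Effective length L_e = K·L = 2 × 4.56 = 9.120 m
P_cr = π²EI / L_e² = π² × 204×10⁹ × 1.940×10^-5 / 9.120² = 4.697×10^5 N
Factor of safety n = P_cr / P = 469.66 / 341 = 1.38

n ≈ 1.38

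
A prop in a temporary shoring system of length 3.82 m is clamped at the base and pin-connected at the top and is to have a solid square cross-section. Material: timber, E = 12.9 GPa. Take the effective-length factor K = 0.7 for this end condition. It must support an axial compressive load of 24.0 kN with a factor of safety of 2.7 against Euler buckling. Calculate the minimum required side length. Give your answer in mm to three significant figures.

a ≈ 81.3 mm

Required P_cr = n·P = 2.7 × 24.0 = 64.80 kN
L_e = K·L = 0.7 × 3.82 = 2.674 m
Required I = P_cr·L_e²/(π²E) = 6.480×10^4 × 2.674² / (π² × 1.29×10^10) = 3.639×10^-6 m⁴
I_req = 3.639×10^6 mm⁴
Solid square: I = a⁴/12  ⇒  a = (12I)^(1/4) = (12×3.639×10^6)^(1/4) = 81.3 mm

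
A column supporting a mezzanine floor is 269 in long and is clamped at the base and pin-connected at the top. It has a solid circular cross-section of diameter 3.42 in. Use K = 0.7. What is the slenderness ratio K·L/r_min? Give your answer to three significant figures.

λ ≈ 220

For a solid circle r = d/4 = 3.42/4 = 0.8550 in
L_e = K·L = 0.7 × 269 = 188.3 in
λ = L_e / r_min = 188.30 / 0.8550 = 220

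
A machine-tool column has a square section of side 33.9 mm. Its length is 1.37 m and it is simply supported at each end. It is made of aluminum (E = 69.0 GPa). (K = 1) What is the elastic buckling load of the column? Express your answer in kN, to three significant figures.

P_cr ≈ 39.9 kN

I = a⁴/12 = 33.9⁴/12 = 1.101×10^5 mm⁴
I = 1.101×10^5 mm⁴ = 1.101×10^-7 m⁴
Effective length L_e = K·L = 1 × 1.37 = 1.370 m
P_cr = π²EI / L_e² = π² × 69.0×10⁹ × 1.101×10^-7 / 1.370² = 3.993×10^4 N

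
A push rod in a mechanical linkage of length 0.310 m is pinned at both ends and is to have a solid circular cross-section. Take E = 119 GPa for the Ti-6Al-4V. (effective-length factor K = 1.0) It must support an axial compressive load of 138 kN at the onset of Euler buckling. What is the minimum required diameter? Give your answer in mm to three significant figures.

d ≈ 21.9 mm

L_e = K·L = 1 × 0.310 = 0.3100 m
Required I = P_cr·L_e²/(π²E) = 1.380×10^5 × 0.3100² / (π² × 1.19×10^11) = 1.129×10^-8 m⁴
I_req = 1.129×10^4 mm⁴
Solid circle: I = πd⁴/64  ⇒  d = (64I/π)^(1/4) = (64×1.129×10^4/π)^(1/4) = 21.9 mm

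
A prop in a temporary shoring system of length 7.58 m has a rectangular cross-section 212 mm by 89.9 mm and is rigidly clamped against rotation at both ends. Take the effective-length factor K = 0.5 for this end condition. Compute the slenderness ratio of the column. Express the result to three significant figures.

λ ≈ 146

Buckling occurs about the weak axis: I_min = h·b³/12 with b = 89.9 mm (the shorter side).
I_min = 212×89.9³/12 = 1.284×10^7 mm⁴
A = 1.906×10^4 mm²;  r_min = √(I/A) = √(1.284×10^7/1.906×10^4) = 25.95 mm
L_e = K·L = 0.5 × 7.58 m = 3.790 m = 3790.0 mm
λ = L_e / r_min = 3790.0 / 25.95 = 146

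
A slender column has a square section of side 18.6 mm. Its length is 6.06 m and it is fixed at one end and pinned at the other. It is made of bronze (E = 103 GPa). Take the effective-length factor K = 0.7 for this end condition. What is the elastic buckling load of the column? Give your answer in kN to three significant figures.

I = a⁴/12 = 18.6⁴/12 = 9.974×10^3 mm⁴
I = 9.974×10^3 mm⁴ = 9.974×10^-9 m⁴
Effective length L_e = K·L = 0.7 × 6.06 = 4.242 m
P_cr = π²EI / L_e² = π² × 103×10⁹ × 9.974×10^-9 / 4.242² = 563.5 N

P_cr ≈ 0.563 kN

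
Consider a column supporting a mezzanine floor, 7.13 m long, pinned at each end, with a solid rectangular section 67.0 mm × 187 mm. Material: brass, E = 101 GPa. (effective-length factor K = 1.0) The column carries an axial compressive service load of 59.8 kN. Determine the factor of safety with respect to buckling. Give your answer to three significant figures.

n ≈ 1.54

Buckling occurs about the weak axis: I_min = h·b³/12 with b = 67.0 mm (the shorter side).
I_min = 187×67.0³/12 = 4.687×10^6 mm⁴
I = 4.687×10^6 mm⁴ = 4.687×10^-6 m⁴
Effective length L_e = K·L = 1 × 7.13 = 7.130 m
P_cr = π²EI / L_e² = π² × 101×10⁹ × 4.687×10^-6 / 7.130² = 9.190×10^4 N
Factor of safety n = P_cr / P = 91.902 / 59.8 = 1.54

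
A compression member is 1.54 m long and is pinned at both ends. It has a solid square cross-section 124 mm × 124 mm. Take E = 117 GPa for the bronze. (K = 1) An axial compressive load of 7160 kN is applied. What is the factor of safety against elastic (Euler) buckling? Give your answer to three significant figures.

n ≈ 1.34

I = a⁴/12 = 124⁴/12 = 1.970×10^7 mm⁴
I = 1.970×10^7 mm⁴ = 1.970×10^-5 m⁴
Effective length L_e = K·L = 1 × 1.54 = 1.540 m
P_cr = π²EI / L_e² = π² × 117×10⁹ × 1.970×10^-5 / 1.540² = 9.593×10^6 N
Factor of safety n = P_cr / P = 9592.9 / 7160 = 1.34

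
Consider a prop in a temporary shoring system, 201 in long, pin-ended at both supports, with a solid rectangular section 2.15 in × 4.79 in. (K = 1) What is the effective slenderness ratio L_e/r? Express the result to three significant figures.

Buckling occurs about the weak axis: I_min = h·b³/12 with b = 2.15 in (the shorter side).
I_min = 4.79×2.15³/12 = 3.967 in⁴
A = 10.30 in²;  r_min = √(I/A) = √(3.967/10.30) = 0.6207 in
L_e = K·L = 1 × 201 = 201.0 in
λ = L_e / r_min = 201.00 / 0.6207 = 324

λ ≈ 324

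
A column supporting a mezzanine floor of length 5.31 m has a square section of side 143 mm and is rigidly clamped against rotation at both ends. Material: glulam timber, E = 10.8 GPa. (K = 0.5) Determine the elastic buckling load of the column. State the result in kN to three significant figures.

P_cr ≈ 527 kN

I = a⁴/12 = 143⁴/12 = 3.485×10^7 mm⁴
I = 3.485×10^7 mm⁴ = 3.485×10^-5 m⁴
Effective length L_e = K·L = 0.5 × 5.31 = 2.655 m
P_cr = π²EI / L_e² = π² × 10.8×10⁹ × 3.485×10^-5 / 2.655² = 5.269×10^5 N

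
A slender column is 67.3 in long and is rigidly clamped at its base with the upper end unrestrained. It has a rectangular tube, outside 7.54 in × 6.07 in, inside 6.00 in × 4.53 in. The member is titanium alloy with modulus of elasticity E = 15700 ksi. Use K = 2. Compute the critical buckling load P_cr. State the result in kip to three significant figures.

P_cr ≈ 804 kip

Weak-axis I_min = (h_o·b_o³ − h_i·b_i³)/12 with b_o = 6.07, b_i = 4.530 in (shorter outer/inner sides).
I_min = (7.54×6.07³ − 6.000×4.530³)/12 = 94.05 in⁴
Effective length L_e = K·L = 2 × 67.3 = 134.6 in
P_cr = π²EI / L_e² = π² × 15700×10³ × 94.05 / 134.6² = 8.044×10^5 lb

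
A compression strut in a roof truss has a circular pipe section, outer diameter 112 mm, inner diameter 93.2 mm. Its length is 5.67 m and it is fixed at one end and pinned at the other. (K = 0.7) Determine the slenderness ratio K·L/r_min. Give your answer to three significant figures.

λ ≈ 109

d_o = 112 mm, d_i = 93.2 mm
I = π(d_o⁴ − d_i⁴)/64 = π(112⁴ − 93.20⁴)/64 = 4.020×10^6 mm⁴
A = 3.030×10^3 mm²;  r_min = √(I/A) = √(4.020×10^6/3.030×10^3) = 36.43 mm
L_e = K·L = 0.7 × 5.67 m = 3.969 m = 3969.0 mm
λ = L_e / r_min = 3969.0 / 36.43 = 109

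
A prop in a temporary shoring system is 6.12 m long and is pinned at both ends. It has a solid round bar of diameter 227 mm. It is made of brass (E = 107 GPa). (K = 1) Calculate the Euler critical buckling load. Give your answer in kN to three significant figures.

I = πd⁴/64 = π×227⁴/64 = 1.303×10^8 mm⁴
I = 1.303×10^8 mm⁴ = 1.303×10^-4 m⁴
Effective length L_e = K·L = 1 × 6.12 = 6.120 m
P_cr = π²EI / L_e² = π² × 107×10⁹ × 1.303×10^-4 / 6.120² = 3.675×10^6 N

P_cr ≈ 3670 kN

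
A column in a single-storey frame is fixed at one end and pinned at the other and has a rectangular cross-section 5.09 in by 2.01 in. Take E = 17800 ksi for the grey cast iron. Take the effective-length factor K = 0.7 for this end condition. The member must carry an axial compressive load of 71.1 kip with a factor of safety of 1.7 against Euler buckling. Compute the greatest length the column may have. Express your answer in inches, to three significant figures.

Buckling occurs about the weak axis: I_min = h·b³/12 with b = 2.01 in (the shorter side).
I_min = 5.09×2.01³/12 = 3.444 in⁴
Required critical load P_cr = n·P = 1.7 × 71.1 = 120.9 kip = 1.209×10^5 lb
From P_cr = π²EI/(K·L)²:  L = (1/K)·√(π²EI/P_cr) = (1/0.7)·√(π²×1.78×10^7×3.444/1.209×10^5)
L = 101 in

L_max ≈ 101 in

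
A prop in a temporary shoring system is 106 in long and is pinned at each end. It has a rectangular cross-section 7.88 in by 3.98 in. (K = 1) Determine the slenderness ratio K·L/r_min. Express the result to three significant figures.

For a rectangle r_min = b/√12 = 3.98/√12 = 1.149 in
L_e = K·L = 1 × 106 = 106.0 in
λ = L_e / r_min = 106.00 / 1.149 = 92.3

λ ≈ 92.3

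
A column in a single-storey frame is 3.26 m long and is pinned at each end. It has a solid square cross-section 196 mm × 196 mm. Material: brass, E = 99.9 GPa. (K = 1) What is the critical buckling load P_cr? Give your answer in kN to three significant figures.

I = a⁴/12 = 196⁴/12 = 1.230×10^8 mm⁴
I = 1.230×10^8 mm⁴ = 1.230×10^-4 m⁴
Effective length L_e = K·L = 1 × 3.26 = 3.260 m
P_cr = π²EI / L_e² = π² × 99.9×10⁹ × 1.230×10^-4 / 3.260² = 1.141×10^7 N

P_cr ≈ 11400 kN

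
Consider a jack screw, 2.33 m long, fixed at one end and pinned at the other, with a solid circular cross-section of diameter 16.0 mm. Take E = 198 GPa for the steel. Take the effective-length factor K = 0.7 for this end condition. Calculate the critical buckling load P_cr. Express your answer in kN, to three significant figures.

I = πd⁴/64 = π×16.0⁴/64 = 3.217×10^3 mm⁴
I = 3.217×10^3 mm⁴ = 3.217×10^-9 m⁴
Effective length L_e = K·L = 0.7 × 2.33 = 1.631 m
P_cr = π²EI / L_e² = π² × 198×10⁹ × 3.217×10^-9 / 1.631² = 2.363×10^3 N

P_cr ≈ 2.36 kN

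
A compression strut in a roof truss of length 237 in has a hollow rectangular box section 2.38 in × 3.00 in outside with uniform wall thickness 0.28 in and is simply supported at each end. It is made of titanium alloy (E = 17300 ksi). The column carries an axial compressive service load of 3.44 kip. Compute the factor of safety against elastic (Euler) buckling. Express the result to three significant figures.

n ≈ 1.90

Inner dimensions: h_i = 3.00 − 2×0.28 = 2.440 in, b_i = 2.38 − 2×0.28 = 1.820 in
Weak-axis I_min = (h_o·b_o³ − h_i·b_i³)/12 with b_o = 2.38, b_i = 1.820 in (shorter outer/inner sides).
I_min = (3.00×2.38³ − 2.440×1.820³)/12 = 2.145 in⁴
Effective length L_e = K·L = 1 × 237 = 237.0 in
P_cr = π²EI / L_e² = π² × 17300×10³ × 2.145 / 237.0² = 6.519×10^3 lb
Factor of safety n = P_cr / P = 6.5189 / 3.44 = 1.90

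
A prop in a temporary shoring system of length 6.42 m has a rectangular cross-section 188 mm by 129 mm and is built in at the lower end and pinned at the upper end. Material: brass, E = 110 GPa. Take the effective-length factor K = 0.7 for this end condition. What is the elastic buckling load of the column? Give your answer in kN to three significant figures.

Buckling occurs about the weak axis: I_min = h·b³/12 with b = 129 mm (the shorter side).
I_min = 188×129³/12 = 3.363×10^7 mm⁴
I = 3.363×10^7 mm⁴ = 3.363×10^-5 m⁴
Effective length L_e = K·L = 0.7 × 6.42 = 4.494 m
P_cr = π²EI / L_e² = π² × 110×10⁹ × 3.363×10^-5 / 4.494² = 1.808×10^6 N

P_cr ≈ 1810 kN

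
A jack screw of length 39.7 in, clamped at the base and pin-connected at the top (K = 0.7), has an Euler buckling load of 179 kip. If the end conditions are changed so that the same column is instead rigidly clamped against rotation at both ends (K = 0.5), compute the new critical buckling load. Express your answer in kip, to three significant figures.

P_cr ≈ 351 kip

P_cr ∝ 1/K², so P_cr,new = P_cr,old × (K_old/K_new)² = 179 × (0.7/0.5)²
= 179 × 1.960 = 351 kip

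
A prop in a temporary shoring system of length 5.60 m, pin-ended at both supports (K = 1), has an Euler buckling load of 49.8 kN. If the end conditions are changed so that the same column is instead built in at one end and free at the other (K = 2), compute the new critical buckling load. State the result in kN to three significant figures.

P_cr ∝ 1/K², so P_cr,new = P_cr,old × (K_old/K_new)² = 49.8 × (1/2)²
= 49.8 × 0.2500 = 12.4 kN

P_cr ≈ 12.4 kN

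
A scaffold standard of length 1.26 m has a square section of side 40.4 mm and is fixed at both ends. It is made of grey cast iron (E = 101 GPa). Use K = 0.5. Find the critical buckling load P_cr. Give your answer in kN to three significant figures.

I = a⁴/12 = 40.4⁴/12 = 2.220×10^5 mm⁴
I = 2.220×10^5 mm⁴ = 2.220×10^-7 m⁴
Effective length L_e = K·L = 0.5 × 1.26 = 0.6300 m
P_cr = π²EI / L_e² = π² × 101×10⁹ × 2.220×10^-7 / 0.6300² = 5.576×10^5 N

P_cr ≈ 558 kN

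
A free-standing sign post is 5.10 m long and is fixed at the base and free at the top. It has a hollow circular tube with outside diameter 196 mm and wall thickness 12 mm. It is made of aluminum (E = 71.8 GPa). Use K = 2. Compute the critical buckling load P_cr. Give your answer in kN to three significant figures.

P_cr ≈ 201 kN

Inner diameter d_i = 196 − 2×12 = 172.0 mm
I = π(d_o⁴ − d_i⁴)/64 = π(196⁴ − 172.0⁴)/64 = 2.948×10^7 mm⁴
I = 2.948×10^7 mm⁴ = 2.948×10^-5 m⁴
Effective length L_e = K·L = 2 × 5.10 = 10.20 m
P_cr = π²EI / L_e² = π² × 71.8×10⁹ × 2.948×10^-5 / 10.20² = 2.008×10^5 N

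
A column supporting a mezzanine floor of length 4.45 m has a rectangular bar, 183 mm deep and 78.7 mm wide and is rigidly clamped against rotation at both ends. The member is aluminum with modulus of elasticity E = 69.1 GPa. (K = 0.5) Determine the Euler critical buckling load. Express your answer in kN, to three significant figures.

Buckling occurs about the weak axis: I_min = h·b³/12 with b = 78.7 mm (the shorter side).
I_min = 183×78.7³/12 = 7.434×10^6 mm⁴
I = 7.434×10^6 mm⁴ = 7.434×10^-6 m⁴
Effective length L_e = K·L = 0.5 × 4.45 = 2.225 m
P_cr = π²EI / L_e² = π² × 69.1×10⁹ × 7.434×10^-6 / 2.225² = 1.024×10^6 N

P_cr ≈ 1020 kN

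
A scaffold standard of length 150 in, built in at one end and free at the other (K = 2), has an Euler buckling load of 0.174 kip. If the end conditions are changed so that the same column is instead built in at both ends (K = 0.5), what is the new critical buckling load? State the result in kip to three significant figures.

P_cr ≈ 2.78 kip

P_cr ∝ 1/K², so P_cr,new = P_cr,old × (K_old/K_new)² = 0.174 × (2/0.5)²
= 0.174 × 16.00 = 2.78 kip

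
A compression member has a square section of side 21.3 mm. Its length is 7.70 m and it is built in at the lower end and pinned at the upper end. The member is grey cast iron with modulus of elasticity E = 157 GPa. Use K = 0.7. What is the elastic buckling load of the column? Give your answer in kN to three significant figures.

I = a⁴/12 = 21.3⁴/12 = 1.715×10^4 mm⁴
I = 1.715×10^4 mm⁴ = 1.715×10^-8 m⁴
Effective length L_e = K·L = 0.7 × 7.70 = 5.390 m
P_cr = π²EI / L_e² = π² × 157×10⁹ × 1.715×10^-8 / 5.390² = 914.9 N

P_cr ≈ 0.915 kN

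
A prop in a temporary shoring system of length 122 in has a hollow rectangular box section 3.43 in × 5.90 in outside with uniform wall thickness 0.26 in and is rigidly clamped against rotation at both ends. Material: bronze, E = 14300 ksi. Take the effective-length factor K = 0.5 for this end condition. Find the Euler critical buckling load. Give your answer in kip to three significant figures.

P_cr ≈ 333 kip

Inner dimensions: h_i = 5.90 − 2×0.26 = 5.380 in, b_i = 3.43 − 2×0.26 = 2.910 in
Weak-axis I_min = (h_o·b_o³ − h_i·b_i³)/12 with b_o = 3.43, b_i = 2.910 in (shorter outer/inner sides).
I_min = (5.90×3.43³ − 5.380×2.910³)/12 = 8.793 in⁴
Effective length L_e = K·L = 0.5 × 122 = 61.00 in
P_cr = π²EI / L_e² = π² × 14300×10³ × 8.793 / 61.00² = 3.335×10^5 lb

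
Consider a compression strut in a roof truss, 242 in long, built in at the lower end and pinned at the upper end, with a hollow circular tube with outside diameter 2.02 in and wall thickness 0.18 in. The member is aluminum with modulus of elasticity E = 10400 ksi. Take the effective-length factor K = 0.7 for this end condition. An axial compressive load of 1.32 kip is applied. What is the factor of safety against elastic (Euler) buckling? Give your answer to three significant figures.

Inner diameter d_i = 2.02 − 2×0.18 = 1.660 in
I = π(d_o⁴ − d_i⁴)/64 = π(2.02⁴ − 1.660⁴)/64 = 0.4446 in⁴
Effective length L_e = K·L = 0.7 × 242 = 169.4 in
P_cr = π²EI / L_e² = π² × 10400×10³ × 0.4446 / 169.4² = 1.590×10^3 lb
Factor of safety n = P_cr / P = 1.5901 / 1.32 = 1.20

n ≈ 1.20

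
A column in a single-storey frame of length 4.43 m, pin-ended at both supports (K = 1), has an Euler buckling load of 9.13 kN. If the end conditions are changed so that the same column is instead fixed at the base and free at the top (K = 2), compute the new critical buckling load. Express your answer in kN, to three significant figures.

P_cr ∝ 1/K², so P_cr,new = P_cr,old × (K_old/K_new)² = 9.13 × (1/2)²
= 9.13 × 0.2500 = 2.28 kN

P_cr ≈ 2.28 kN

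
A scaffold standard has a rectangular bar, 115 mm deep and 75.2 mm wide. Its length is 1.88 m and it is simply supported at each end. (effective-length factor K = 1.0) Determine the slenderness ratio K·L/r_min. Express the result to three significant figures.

λ ≈ 86.6

For a rectangle r_min = b/√12 = 75.2/√12 = 21.71 mm
L_e = K·L = 1 × 1.88 m = 1.880 m = 1880.0 mm
λ = L_e / r_min = 1880.0 / 21.71 = 86.6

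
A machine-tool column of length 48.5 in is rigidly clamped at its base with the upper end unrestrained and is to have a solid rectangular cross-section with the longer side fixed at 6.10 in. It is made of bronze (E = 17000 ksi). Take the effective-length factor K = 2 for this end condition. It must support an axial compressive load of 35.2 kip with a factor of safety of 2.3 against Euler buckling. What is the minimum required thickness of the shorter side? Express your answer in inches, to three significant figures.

b ≈ 2.07 in

Required P_cr = n·P = 2.3 × 35.2 = 80.96 kip
L_e = K·L = 2 × 48.5 = 97.00 in
Required I = P_cr·L_e²/(π²E) = 8.096×10^4 × 97.00² / (π² × 1.70×10^7) = 4.540 in⁴
Rectangle, weak axis: I_min = h·b³/12 with h = 6.10 in fixed  ⇒  b = (12I/h)^(1/3) = 2.07 in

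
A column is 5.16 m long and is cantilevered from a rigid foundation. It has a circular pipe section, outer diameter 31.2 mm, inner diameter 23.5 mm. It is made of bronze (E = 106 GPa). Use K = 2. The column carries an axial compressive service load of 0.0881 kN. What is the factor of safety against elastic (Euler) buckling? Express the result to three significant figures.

d_o = 31.2 mm, d_i = 23.5 mm
I = π(d_o⁴ − d_i⁴)/64 = π(31.2⁴ − 23.50⁴)/64 = 3.154×10^4 mm⁴
I = 3.154×10^4 mm⁴ = 3.154×10^-8 m⁴
Effective length L_e = K·L = 2 × 5.16 = 10.32 m
P_cr = π²EI / L_e² = π² × 106×10⁹ × 3.154×10^-8 / 10.32² = 309.9 N
Factor of safety n = P_cr / P = 0.30986 / 0.0881 = 3.52

n ≈ 3.52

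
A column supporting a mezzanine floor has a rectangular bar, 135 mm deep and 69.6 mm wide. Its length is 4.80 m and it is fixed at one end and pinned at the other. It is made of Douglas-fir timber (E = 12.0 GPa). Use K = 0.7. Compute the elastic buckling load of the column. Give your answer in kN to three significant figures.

P_cr ≈ 39.8 kN

Buckling occurs about the weak axis: I_min = h·b³/12 with b = 69.6 mm (the shorter side).
I_min = 135×69.6³/12 = 3.793×10^6 mm⁴
I = 3.793×10^6 mm⁴ = 3.793×10^-6 m⁴
Effective length L_e = K·L = 0.7 × 4.80 = 3.360 m
P_cr = π²EI / L_e² = π² × 12.0×10⁹ × 3.793×10^-6 / 3.360² = 3.979×10^4 N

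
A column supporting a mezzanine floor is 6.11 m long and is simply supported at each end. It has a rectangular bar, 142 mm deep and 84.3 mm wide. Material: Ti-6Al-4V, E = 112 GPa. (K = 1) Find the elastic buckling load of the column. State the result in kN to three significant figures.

Buckling occurs about the weak axis: I_min = h·b³/12 with b = 84.3 mm (the shorter side).
I_min = 142×84.3³/12 = 7.089×10^6 mm⁴
I = 7.089×10^6 mm⁴ = 7.089×10^-6 m⁴
Effective length L_e = K·L = 1 × 6.11 = 6.110 m
P_cr = π²EI / L_e² = π² × 112×10⁹ × 7.089×10^-6 / 6.110² = 2.099×10^5 N

P_cr ≈ 210 kN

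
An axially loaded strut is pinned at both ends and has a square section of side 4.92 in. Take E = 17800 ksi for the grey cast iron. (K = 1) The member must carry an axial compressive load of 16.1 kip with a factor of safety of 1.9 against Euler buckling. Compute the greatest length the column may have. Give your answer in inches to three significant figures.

L_max ≈ 530 in

I = a⁴/12 = 4.92⁴/12 = 48.83 in⁴
Required critical load P_cr = n·P = 1.9 × 16.1 = 30.59 kip = 3.059×10^4 lb
From P_cr = π²EI/(K·L)²:  L = (1/K)·√(π²EI/P_cr) = (1/1)·√(π²×1.78×10^7×48.83/3.059×10^4)
L = 530 in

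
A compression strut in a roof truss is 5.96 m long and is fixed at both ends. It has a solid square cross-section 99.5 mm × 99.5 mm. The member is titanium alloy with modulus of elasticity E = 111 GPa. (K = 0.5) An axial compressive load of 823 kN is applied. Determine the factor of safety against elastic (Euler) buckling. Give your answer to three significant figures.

n ≈ 1.22

I = a⁴/12 = 99.5⁴/12 = 8.168×10^6 mm⁴
I = 8.168×10^6 mm⁴ = 8.168×10^-6 m⁴
Effective length L_e = K·L = 0.5 × 5.96 = 2.980 m
P_cr = π²EI / L_e² = π² × 111×10⁹ × 8.168×10^-6 / 2.980² = 1.008×10^6 N
Factor of safety n = P_cr / P = 1007.6 / 823 = 1.22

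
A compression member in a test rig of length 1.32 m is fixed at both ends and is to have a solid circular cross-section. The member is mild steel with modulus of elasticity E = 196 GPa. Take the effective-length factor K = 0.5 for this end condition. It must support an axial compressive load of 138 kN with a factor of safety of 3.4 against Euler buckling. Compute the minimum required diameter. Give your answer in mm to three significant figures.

Required P_cr = n·P = 3.4 × 138 = 469.2 kN
L_e = K·L = 0.5 × 1.32 = 0.6600 m
Required I = P_cr·L_e²/(π²E) = 4.692×10^5 × 0.6600² / (π² × 1.96×10^11) = 1.057×10^-7 m⁴
I_req = 1.057×10^5 mm⁴
Solid circle: I = πd⁴/64  ⇒  d = (64I/π)^(1/4) = (64×1.057×10^5/π)^(1/4) = 38.3 mm

d ≈ 38.3 mm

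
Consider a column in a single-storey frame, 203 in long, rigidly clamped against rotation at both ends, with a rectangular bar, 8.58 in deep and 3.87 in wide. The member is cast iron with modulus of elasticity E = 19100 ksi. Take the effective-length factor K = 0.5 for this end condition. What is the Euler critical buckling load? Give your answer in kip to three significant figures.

Buckling occurs about the weak axis: I_min = h·b³/12 with b = 3.87 in (the shorter side).
I_min = 8.58×3.87³/12 = 41.44 in⁴
Effective length L_e = K·L = 0.5 × 203 = 101.5 in
P_cr = π²EI / L_e² = π² × 19100×10³ × 41.44 / 101.5² = 7.583×10^5 lb

P_cr ≈ 758 kip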